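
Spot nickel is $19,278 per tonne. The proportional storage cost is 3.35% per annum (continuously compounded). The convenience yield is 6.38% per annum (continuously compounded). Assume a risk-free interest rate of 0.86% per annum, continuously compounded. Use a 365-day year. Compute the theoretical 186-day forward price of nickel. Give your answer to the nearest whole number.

Net carry = r + u − y = 0.0086 + 0.0335 − 0.0638 = -0.0217
F = S·e^((r+u−y)T) = 19278 · e^(-0.0217 × 186/365) = 19278 · e^-0.011058
= 19278 × 0.989003 = $19,066 per tonne

$19,066 per tonne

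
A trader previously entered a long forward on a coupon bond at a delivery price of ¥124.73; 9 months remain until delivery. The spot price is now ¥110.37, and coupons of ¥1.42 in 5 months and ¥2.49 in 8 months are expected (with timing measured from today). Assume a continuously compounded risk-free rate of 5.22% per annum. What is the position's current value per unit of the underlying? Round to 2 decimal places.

-¥13.37

PV(remaining coupons) I = 1.42·e^(−0.0522·5/12) + 2.49·e^(−0.0522·8/12) = 3.7943
Current forward F = (S − I)·e^(rT) = (110.37 − 3.7943)·e^(0.0522·9/12) = 106.5757 × 1.039926 = 110.8308
Value (long) = (F − K)·e^(−rT) = (110.8308 − 124.73) × 0.961606 = -13.3656
Value = -¥13.37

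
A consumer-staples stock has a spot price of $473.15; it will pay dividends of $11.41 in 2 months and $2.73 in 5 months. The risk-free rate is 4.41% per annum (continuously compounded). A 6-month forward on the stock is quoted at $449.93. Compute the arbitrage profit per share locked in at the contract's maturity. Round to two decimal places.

$19.45 per share

PV(dividends) I = 11.41·e^(−0.0441·2/12) + 2.73·e^(−0.0441·5/12) = 14.0067
Fair forward F* = (S − I)·e^(rT) = (473.15 − 14.0067)·e^0.022050 = 459.1433 × 1.022295 = 469.3799
Market $449.93 < fair 469.3799: forward underpriced → reverse cash-and-carry (short the stock, invest proceeds at r, pay the dividends, go long the forward).
Profit at T = |F_mkt − F*| = |449.93 − 469.3799| = $19.45 per share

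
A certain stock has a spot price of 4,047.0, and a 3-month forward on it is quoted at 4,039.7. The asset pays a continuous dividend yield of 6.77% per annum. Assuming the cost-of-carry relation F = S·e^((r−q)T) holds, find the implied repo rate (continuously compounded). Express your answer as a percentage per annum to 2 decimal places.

From F = S·e^((r−q)T): (r − q) = ln(F/S)/T
ln(4039.7/4047.0) = ln(0.998196) = -0.001806
(r − q) = -0.001806 / (3/12) = -0.007224
r = ln(F/S)/T + q = -0.007224 + 0.0677 = 0.060476
r = 6.05%

6.05%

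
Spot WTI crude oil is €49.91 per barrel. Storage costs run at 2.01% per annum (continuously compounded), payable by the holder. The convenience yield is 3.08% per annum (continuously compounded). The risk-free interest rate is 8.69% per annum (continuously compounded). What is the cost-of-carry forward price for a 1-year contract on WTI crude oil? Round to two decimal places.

€53.86 per barrel

Net carry = r + u − y = 0.0869 + 0.0201 − 0.0308 = 0.0762
F = S·e^((r+u−y)T) = 49.91 · e^(0.0762 × 1) = 49.91 · e^0.076200
= 49.91 × 1.079178 = €53.86 per barrel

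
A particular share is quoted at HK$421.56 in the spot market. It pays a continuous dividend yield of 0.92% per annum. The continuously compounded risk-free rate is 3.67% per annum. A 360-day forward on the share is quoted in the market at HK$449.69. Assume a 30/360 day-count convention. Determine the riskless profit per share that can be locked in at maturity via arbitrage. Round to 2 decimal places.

HK$16.38 per share

Fair forward: F* = S·e^(carry·T), with carry = (r − q) = 0.0367 − 0.0092 = 0.0275
F* = 421.56 · e^(0.0275 × 360/360) = 421.56 · e^0.027500 = 421.56 × 1.027882 = HK$433.3139
Market HK$449.69 > fair HK$433.3139: forward overpriced → cash-and-carry (buy spot, short the forward).
At maturity, profit = |F_mkt − F*| = |449.69 − 433.3139| = HK$16.38 per share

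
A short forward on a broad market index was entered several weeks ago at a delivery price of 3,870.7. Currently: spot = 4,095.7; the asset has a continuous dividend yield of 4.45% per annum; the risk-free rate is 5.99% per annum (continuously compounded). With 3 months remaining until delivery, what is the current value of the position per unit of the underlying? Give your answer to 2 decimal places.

Current fair forward for the remaining 3 months: F = S·e^((r − q)·T), (r − q) = 0.0599 − 0.0445 = 0.0154
F = 4095.7 · e^(0.0154 × 3/12) = 4095.7 × 1.00385742 = 4111.4988
Value of long forward = (F − K)·e^(−rT) = (4111.4988 − 3870.7) · e^(−0.0599·3/12)
= 240.7988 × 0.98513657 = 237.22
Short position value = −(long value) = -237.22

-237.22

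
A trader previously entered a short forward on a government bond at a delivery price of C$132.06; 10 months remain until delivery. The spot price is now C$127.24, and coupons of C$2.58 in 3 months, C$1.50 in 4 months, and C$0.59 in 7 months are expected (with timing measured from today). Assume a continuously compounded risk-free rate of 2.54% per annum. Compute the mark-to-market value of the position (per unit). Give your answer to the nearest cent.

C$6.69

PV(remaining coupons) I = 2.58·e^(−0.0254·3/12) + 1.50·e^(−0.0254·4/12) + 0.59·e^(−0.0254·7/12) = 4.6323
Current forward F = (S − I)·e^(rT) = (127.24 − 4.6323)·e^(0.0254·10/12) = 122.6077 × 1.021392 = 125.2305
Value (long) = (F − K)·e^(−rT) = (125.2305 − 132.06) × 0.979056 = -6.6865
Short position value = −(long value) = C$6.69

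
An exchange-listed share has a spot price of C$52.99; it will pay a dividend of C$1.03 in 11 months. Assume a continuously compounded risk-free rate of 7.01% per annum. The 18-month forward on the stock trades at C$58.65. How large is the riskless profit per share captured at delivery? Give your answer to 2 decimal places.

PV(dividends) I = 1.03·e^(−0.0701·11/12) = 0.9659
Fair forward F* = (S − I)·e^(rT) = (52.99 − 0.9659)·e^0.105150 = 52.0241 × 1.110877 = 57.7924
Market C$58.65 > fair 57.7924: forward overpriced → cash-and-carry (borrow at r, buy the stock and collect the dividends, short the forward).
Profit at T = |F_mkt − F*| = |58.65 − 57.7924| = C$0.86 per share

C$0.86 per share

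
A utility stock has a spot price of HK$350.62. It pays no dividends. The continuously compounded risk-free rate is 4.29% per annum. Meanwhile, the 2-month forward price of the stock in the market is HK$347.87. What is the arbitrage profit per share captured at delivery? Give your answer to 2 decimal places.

Fair forward: F* = S·e^(carry·T), with carry = r = 0.0429
F* = 350.62 · e^(0.0429 × 2/12) = 350.62 · e^0.007150 = 350.62 × 1.007176 = HK$353.1360
Market HK$347.87 < fair HK$353.1360: forward underpriced → reverse cash-and-carry (short spot, go long the forward).
At maturity, profit = |F_mkt − F*| = |347.87 − 353.1360| = HK$5.27 per share

HK$5.27 per share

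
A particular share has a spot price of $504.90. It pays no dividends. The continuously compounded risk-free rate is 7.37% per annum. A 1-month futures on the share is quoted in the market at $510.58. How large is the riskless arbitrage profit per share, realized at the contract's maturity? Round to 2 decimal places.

$2.57 per share

Fair futures: F* = S·e^(carry·T), with carry = r = 0.0737
F* = 504.90 · e^(0.0737 × 1/12) = 504.90 · e^0.006142 = 504.90 × 1.006161 = $508.0107
Market $510.58 > fair $508.0107: forward overpriced → cash-and-carry (buy spot, short the forward).
At maturity, profit = |F_mkt − F*| = |510.58 − 508.0107| = $2.57 per share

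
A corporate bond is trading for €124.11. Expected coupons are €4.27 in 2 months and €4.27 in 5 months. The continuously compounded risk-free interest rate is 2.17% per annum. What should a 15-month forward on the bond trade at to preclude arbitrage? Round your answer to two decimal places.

PV(coupons) I = 4.27·e^(−0.0217·2/12) + 4.27·e^(−0.0217·5/12)
I = 4.2546 + 4.2316 = 8.4862
F = (S − I)·e^(rT) = (124.11 − 8.4862) · e^(0.0217·15/12)
= 115.6238 · e^0.027125 = 115.6238 × 1.027496 = €118.80

€118.80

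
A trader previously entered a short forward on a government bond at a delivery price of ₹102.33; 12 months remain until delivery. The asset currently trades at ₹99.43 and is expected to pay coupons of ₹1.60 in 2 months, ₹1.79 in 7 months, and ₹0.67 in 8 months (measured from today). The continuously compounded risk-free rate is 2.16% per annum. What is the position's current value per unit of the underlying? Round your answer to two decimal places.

₹4.74

PV(remaining coupons) I = 1.60·e^(−0.0216·2/12) + 1.79·e^(−0.0216·7/12) + 0.67·e^(−0.0216·8/12) = 4.0223
Current forward F = (S − I)·e^(rT) = (99.43 − 4.0223)·e^(0.0216·12/12) = 95.4077 × 1.021835 = 97.4909
Value (long) = (F − K)·e^(−rT) = (97.4909 − 102.33) × 0.978632 = -4.7357
Short position value = −(long value) = ₹4.74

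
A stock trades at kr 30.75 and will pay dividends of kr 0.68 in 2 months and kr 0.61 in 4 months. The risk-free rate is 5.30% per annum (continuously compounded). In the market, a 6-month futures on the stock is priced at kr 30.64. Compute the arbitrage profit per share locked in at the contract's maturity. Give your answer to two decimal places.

kr 0.37 per share

PV(dividends) I = 0.68·e^(−0.0530·2/12) + 0.61·e^(−0.0530·4/12) = 1.2733
Fair futures F* = (S − I)·e^(rT) = (30.75 − 1.2733)·e^0.026500 = 29.4767 × 1.026854 = 30.2683
Market kr 30.64 > fair 30.2683: forward overpriced → cash-and-carry (borrow at r, buy the stock and collect the dividends, short the forward).
Profit at T = |F_mkt − F*| = |30.64 − 30.2683| = kr 0.37 per share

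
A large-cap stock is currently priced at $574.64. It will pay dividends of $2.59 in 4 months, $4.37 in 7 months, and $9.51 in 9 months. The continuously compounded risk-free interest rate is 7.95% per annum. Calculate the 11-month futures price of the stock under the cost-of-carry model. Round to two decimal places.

$601.24

PV(dividends) I = 2.59·e^(−0.0795·4/12) + 4.37·e^(−0.0795·7/12) + 9.51·e^(−0.0795·9/12)
I = 2.5223 + 4.1720 + 8.9595 = 15.6538
F = (S − I)·e^(rT) = (574.64 − 15.6538) · e^(0.0795·11/12)
= 558.9862 · e^0.072875 = 558.9862 × 1.075596 = $601.24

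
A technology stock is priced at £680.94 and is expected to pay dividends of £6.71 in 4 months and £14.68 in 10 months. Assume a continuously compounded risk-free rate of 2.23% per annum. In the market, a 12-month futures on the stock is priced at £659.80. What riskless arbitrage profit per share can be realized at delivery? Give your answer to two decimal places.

£14.95 per share

PV(dividends) I = 6.71·e^(−0.0223·4/12) + 14.68·e^(−0.0223·10/12) = 21.0700
Fair futures F* = (S − I)·e^(rT) = (680.94 − 21.0700)·e^0.022300 = 659.8700 × 1.022551 = 674.7507
Market £659.80 < fair 674.7507: forward underpriced → reverse cash-and-carry (short the stock, invest proceeds at r, pay the dividends, go long the forward).
Profit at T = |F_mkt − F*| = |659.80 − 674.7507| = £14.95 per share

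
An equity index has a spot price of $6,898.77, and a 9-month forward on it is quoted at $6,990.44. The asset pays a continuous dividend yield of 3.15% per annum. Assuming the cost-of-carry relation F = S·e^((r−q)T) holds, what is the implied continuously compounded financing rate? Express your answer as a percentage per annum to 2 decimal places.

From F = S·e^((r−q)T): (r − q) = ln(F/S)/T
ln(6990.44/6898.77) = ln(1.013288) = 0.013200
(r − q) = 0.013200 / (9/12) = 0.017600
r = ln(F/S)/T + q = 0.017600 + 0.0315 = 0.049100
r = 4.91%

4.91%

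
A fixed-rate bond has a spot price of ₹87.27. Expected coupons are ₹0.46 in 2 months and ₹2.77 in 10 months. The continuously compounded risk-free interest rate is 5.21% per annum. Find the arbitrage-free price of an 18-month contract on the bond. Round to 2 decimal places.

₹91.00

PV(coupons) I = 0.46·e^(−0.0521·2/12) + 2.77·e^(−0.0521·10/12)
I = 0.4560 + 2.6523 = 3.1083
F = (S − I)·e^(rT) = (87.27 − 3.1083) · e^(0.0521·18/12)
= 84.1617 · e^0.078150 = 84.1617 × 1.081285 = ₹91.00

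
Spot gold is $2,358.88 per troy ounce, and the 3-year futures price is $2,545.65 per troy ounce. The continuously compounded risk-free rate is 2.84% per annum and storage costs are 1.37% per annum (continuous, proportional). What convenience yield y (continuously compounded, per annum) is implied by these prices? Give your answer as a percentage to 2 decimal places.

F = S·e^((r+u−y)T) ⇒ (r+u−y) = ln(F/S)/T
ln(2545.65/2358.88) = 0.076199; /T ⇒ 0.025400
y = r + u − ln(F/S)/T = 0.0284 + 0.0137 − 0.025400 = 0.016700
y = 1.67%

1.67%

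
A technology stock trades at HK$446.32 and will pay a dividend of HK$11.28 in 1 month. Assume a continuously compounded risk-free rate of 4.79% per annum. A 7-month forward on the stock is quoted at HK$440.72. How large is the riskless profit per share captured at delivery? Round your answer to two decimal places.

PV(dividends) I = 11.28·e^(−0.0479·1/12) = 11.2351
Fair forward F* = (S − I)·e^(rT) = (446.32 − 11.2351)·e^0.027942 = 435.0849 × 1.028336 = 447.4135
Market HK$440.72 < fair 447.4135: forward underpriced → reverse cash-and-carry (short the stock, invest proceeds at r, pay the dividends, go long the forward).
Profit at T = |F_mkt − F*| = |440.72 − 447.4135| = HK$6.69 per share

HK$6.69 per share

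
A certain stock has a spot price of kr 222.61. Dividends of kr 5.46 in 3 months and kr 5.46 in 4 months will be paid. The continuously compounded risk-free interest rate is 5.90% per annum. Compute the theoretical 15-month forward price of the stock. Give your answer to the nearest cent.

kr 228.09

PV(dividends) I = 5.46·e^(−0.0590·3/12) + 5.46·e^(−0.0590·4/12)
I = 5.3801 + 5.3537 = 10.7338
F = (S − I)·e^(rT) = (222.61 − 10.7338) · e^(0.0590·15/12)
= 211.8762 · e^0.073750 = 211.8762 × 1.076538 = kr 228.09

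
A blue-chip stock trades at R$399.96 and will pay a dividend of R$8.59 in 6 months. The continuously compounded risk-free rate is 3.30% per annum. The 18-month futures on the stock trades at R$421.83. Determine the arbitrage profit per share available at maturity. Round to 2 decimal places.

R$10.45 per share

PV(dividends) I = 8.59·e^(−0.0330·6/12) = 8.4494
Fair futures F* = (S − I)·e^(rT) = (399.96 − 8.4494)·e^0.049500 = 391.5106 × 1.050746 = 411.3782
Market R$421.83 > fair 411.3782: forward overpriced → cash-and-carry (borrow at r, buy the stock and collect the dividends, short the forward).
Profit at T = |F_mkt − F*| = |421.83 − 411.3782| = R$10.45 per share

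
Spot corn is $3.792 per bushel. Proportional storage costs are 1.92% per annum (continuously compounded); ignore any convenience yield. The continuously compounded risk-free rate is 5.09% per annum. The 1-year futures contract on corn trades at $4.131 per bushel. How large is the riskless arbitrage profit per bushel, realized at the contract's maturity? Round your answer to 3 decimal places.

Fair futures: F* = S·e^(carry·T), with carry = (r + u) = 0.0509 + 0.0192 = 0.0701
F* = 3.792 · e^(0.0701 × 1) = 3.792 · e^0.070100 = 3.792 × 1.072615 = $4.0674
Market $4.131 > fair $4.0674: forward overpriced → cash-and-carry (buy spot, short the forward).
At maturity, profit = |F_mkt − F*| = |4.131 − 4.0674| = $0.064 per bushel

$0.064 per bushel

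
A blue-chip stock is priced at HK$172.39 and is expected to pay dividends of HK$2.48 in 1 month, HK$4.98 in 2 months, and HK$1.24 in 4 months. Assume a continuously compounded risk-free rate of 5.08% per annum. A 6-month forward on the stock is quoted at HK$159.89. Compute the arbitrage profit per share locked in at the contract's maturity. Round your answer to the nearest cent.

HK$8.09 per share

PV(dividends) I = 2.48·e^(−0.0508·1/12) + 4.98·e^(−0.0508·2/12) + 1.24·e^(−0.0508·4/12) = 8.6267
Fair forward F* = (S − I)·e^(rT) = (172.39 − 8.6267)·e^0.025400 = 163.7633 × 1.025725 = 167.9761
Market HK$159.89 < fair 167.9761: forward underpriced → reverse cash-and-carry (short the stock, invest proceeds at r, pay the dividends, go long the forward).
Profit at T = |F_mkt − F*| = |159.89 − 167.9761| = HK$8.09 per share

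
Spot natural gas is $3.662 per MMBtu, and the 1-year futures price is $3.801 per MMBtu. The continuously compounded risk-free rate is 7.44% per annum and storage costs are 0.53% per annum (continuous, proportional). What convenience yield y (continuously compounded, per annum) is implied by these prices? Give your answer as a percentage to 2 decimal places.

4.24%

F = S·e^((r+u−y)T) ⇒ (r+u−y) = ln(F/S)/T
ln(3.801/3.662) = 0.037255; /T ⇒ 0.037255
y = r + u − ln(F/S)/T = 0.0744 + 0.0053 − 0.037255 = 0.042445
y = 4.24%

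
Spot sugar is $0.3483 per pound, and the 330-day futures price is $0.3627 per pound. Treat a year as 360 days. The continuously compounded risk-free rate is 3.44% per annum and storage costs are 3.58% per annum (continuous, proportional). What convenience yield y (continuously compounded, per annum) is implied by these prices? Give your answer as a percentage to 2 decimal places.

2.60%

F = S·e^((r+u−y)T) ⇒ (r+u−y) = ln(F/S)/T
ln(0.3627/0.3483) = 0.040512; /T ⇒ 0.044195
y = r + u − ln(F/S)/T = 0.0344 + 0.0358 − 0.044195 = 0.026005
y = 2.60%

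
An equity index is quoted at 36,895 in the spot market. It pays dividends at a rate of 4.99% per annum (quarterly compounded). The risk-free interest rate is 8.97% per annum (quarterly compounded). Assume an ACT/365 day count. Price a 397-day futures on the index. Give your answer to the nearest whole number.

38,499

F = S · (1+r/4)^(4T) / (1+q/4)^(4T)
= 36895 × 1.101294 / 1.055420 = 36895 × 1.043465
F = 38,499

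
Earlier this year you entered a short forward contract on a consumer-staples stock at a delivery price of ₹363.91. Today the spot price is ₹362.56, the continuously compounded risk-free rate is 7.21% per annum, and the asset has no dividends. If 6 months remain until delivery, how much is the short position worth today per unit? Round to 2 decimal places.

Current fair forward for the remaining 6 months: F = S·e^(r·T), r = 0.0721
F = 362.56 · e^(0.0721 × 6/12) = 362.56 × 1.036708 = 375.8689
Value of long forward = (F − K)·e^(−rT) = (375.8689 − 363.91) · e^(−0.0721·6/12)
= 11.9589 × 0.964592 = 11.54
Short position value = −(long value) = -₹11.54

-₹11.54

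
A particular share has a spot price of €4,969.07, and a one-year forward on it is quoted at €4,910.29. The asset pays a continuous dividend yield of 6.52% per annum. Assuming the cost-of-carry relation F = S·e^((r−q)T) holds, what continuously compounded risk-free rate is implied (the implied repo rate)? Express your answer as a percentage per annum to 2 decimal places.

From F = S·e^((r−q)T): (r − q) = ln(F/S)/T
ln(4910.29/4969.07) = ln(0.988171) = -0.011900
(r − q) = -0.011900 / (12/12) = -0.011900
r = ln(F/S)/T + q = -0.011900 + 0.0652 = 0.053300
r = 5.33%

5.33%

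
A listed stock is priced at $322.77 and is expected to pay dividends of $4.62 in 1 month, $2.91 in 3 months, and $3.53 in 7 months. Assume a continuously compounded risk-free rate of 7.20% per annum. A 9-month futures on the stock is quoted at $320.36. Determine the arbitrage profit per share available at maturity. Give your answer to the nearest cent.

PV(dividends) I = 4.62·e^(−0.0720·1/12) + 2.91·e^(−0.0720·3/12) + 3.53·e^(−0.0720·7/12) = 10.8353
Fair futures F* = (S − I)·e^(rT) = (322.77 − 10.8353)·e^0.054000 = 311.9347 × 1.055485 = 329.2424
Market $320.36 < fair 329.2424: forward underpriced → reverse cash-and-carry (short the stock, invest proceeds at r, pay the dividends, go long the forward).
Profit at T = |F_mkt − F*| = |320.36 − 329.2424| = $8.88 per share

$8.88 per share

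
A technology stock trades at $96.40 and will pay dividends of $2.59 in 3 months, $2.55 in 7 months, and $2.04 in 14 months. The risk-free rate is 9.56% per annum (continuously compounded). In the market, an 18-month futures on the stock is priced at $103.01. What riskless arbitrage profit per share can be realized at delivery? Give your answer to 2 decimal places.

$0.45 per share

PV(dividends) I = 2.59·e^(−0.0956·3/12) + 2.55·e^(−0.0956·7/12) + 2.04·e^(−0.0956·14/12) = 6.7652
Fair futures F* = (S − I)·e^(rT) = (96.40 − 6.7652)·e^0.143400 = 89.6348 × 1.154191 = 103.4557
Market $103.01 < fair 103.4557: forward underpriced → reverse cash-and-carry (short the stock, invest proceeds at r, pay the dividends, go long the forward).
Profit at T = |F_mkt − F*| = |103.01 − 103.4557| = $0.45 per share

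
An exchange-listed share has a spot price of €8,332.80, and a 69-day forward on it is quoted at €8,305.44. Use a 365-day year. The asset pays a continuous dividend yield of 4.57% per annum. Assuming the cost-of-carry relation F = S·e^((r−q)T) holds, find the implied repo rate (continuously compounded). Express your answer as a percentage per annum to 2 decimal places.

2.83%

From F = S·e^((r−q)T): (r − q) = ln(F/S)/T
ln(8305.44/8332.80) = ln(0.996717) = -0.003288
(r − q) = -0.003288 / (69/365) = -0.017393
r = ln(F/S)/T + q = -0.017393 + 0.0457 = 0.028307
r = 2.83%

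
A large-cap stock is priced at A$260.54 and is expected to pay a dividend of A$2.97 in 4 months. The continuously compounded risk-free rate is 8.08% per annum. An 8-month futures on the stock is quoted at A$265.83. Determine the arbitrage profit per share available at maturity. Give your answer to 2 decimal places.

PV(dividends) I = 2.97·e^(−0.0808·4/12) = 2.8911
Fair futures F* = (S − I)·e^(rT) = (260.54 − 2.8911)·e^0.053867 = 257.6489 × 1.055344 = 271.9082
Market A$265.83 < fair 271.9082: forward underpriced → reverse cash-and-carry (short the stock, invest proceeds at r, pay the dividends, go long the forward).
Profit at T = |F_mkt − F*| = |265.83 − 271.9082| = A$6.08 per share

A$6.08 per share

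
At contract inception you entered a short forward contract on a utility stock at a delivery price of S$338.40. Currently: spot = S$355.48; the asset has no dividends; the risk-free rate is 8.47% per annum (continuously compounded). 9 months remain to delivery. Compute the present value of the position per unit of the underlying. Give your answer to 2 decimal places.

Current fair forward for the remaining 9 months: F = S·e^(r·T), r = 0.0847
F = 355.48 · e^(0.0847 × 9/12) = 355.48 × 1.065586 = 378.7945
Value of long forward = (F − K)·e^(−rT) = (378.7945 − 338.40) · e^(−0.0847·9/12)
= 40.3945 × 0.938451 = 37.91
Short position value = −(long value) = -S$37.91

-S$37.91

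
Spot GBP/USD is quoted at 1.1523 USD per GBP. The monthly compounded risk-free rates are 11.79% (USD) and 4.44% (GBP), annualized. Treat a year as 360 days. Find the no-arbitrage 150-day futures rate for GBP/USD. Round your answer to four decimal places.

By covered interest parity, F = S · (1+r_USD/12)^(12T) / (1+r_GBP/12)^(12T)
= 1.1523 × 1.050100 / 1.018637 = 1.1523 × 1.030887
F = 1.1879 USD per GBP

1.1879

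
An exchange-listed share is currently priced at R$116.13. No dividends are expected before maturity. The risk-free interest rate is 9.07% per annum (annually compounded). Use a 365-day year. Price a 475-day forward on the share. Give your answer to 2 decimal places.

R$130.02

F = S · (1+r)^T
= 116.13 × 1.119615
F = R$130.02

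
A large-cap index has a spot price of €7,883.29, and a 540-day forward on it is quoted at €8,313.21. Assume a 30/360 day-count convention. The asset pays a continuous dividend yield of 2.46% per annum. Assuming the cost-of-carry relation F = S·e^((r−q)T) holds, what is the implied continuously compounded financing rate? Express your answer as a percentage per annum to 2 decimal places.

From F = S·e^((r−q)T): (r − q) = ln(F/S)/T
ln(8313.21/7883.29) = ln(1.054536) = 0.053101
(r − q) = 0.053101 / (540/360) = 0.035401
r = ln(F/S)/T + q = 0.035401 + 0.0246 = 0.060001
r = 6.00%

6.00%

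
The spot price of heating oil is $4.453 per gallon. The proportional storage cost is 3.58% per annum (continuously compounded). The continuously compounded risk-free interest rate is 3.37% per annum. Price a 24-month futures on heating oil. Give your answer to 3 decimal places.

$5.117 per gallon

Net carry = r + u − y = 0.0337 + 0.0358 − 0.0000 = 0.0695
F = S·e^((r+u−y)T) = 4.453 · e^(0.0695 × 24/12) = 4.453 · e^0.139000
= 4.453 × 1.149124 = $5.117 per gallon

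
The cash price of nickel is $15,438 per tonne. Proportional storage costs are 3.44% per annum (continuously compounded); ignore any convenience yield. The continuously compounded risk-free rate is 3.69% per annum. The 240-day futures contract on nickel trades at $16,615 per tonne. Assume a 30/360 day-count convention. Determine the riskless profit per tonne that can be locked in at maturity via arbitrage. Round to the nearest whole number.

$425 per tonne

Fair futures: F* = S·e^(carry·T), with carry = (r + u) = 0.0369 + 0.0344 = 0.0713
F* = 15438 · e^(0.0713 × 240/360) = 15438 · e^0.047533 = 15438 × 1.048681 = $16189.5373
Market $16615 > fair $16189.5373: forward overpriced → cash-and-carry (buy spot, short the forward).
At maturity, profit = |F_mkt − F*| = |16615 − 16189.5373| = $425 per tonne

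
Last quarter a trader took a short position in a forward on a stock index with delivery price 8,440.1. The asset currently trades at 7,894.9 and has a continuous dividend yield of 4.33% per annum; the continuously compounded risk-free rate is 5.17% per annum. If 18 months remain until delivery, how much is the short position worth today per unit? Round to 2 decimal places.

411.88

Current fair forward for the remaining 18 months: F = S·e^((r − q)·T), (r − q) = 0.0517 − 0.0433 = 0.0084
F = 7894.9 · e^(0.0084 × 18/12) = 7894.9 × 1.01267971 = 7995.0050
Value of long forward = (F − K)·e^(−rT) = (7995.0050 − 8440.1) · e^(−0.0517·18/12)
= -445.0950 × 0.92538075 = -411.88
Short position value = −(long value) = 411.88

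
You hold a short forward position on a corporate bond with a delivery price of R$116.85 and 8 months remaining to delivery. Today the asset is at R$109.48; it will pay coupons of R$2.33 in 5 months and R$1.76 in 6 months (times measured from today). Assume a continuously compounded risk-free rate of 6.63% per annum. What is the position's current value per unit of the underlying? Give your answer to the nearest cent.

R$6.29

PV(remaining coupons) I = 2.33·e^(−0.0663·5/12) + 1.76·e^(−0.0663·6/12) = 3.9691
Current forward F = (S − I)·e^(rT) = (109.48 − 3.9691)·e^(0.0663·8/12) = 105.5109 × 1.045191 = 110.2790
Value (long) = (F − K)·e^(−rT) = (110.2790 − 116.85) × 0.956763 = -6.2869
Short position value = −(long value) = R$6.29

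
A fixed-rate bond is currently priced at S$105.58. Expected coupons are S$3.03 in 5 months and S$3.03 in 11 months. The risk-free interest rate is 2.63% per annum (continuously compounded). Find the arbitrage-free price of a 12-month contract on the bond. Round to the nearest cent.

PV(coupons) I = 3.03·e^(−0.0263·5/12) + 3.03·e^(−0.0263·11/12)
I = 2.9970 + 2.9578 = 5.9548
F = (S − I)·e^(rT) = (105.58 − 5.9548) · e^(0.0263·12/12)
= 99.6252 · e^0.026300 = 99.6252 × 1.026649 = S$102.28

S$102.28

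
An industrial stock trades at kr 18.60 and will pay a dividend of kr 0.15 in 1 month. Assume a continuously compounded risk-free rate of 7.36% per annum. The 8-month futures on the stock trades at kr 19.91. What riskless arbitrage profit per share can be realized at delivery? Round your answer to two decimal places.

PV(dividends) I = 0.15·e^(−0.0736·1/12) = 0.1491
Fair futures F* = (S − I)·e^(rT) = (18.60 − 0.1491)·e^0.049067 = 18.4509 × 1.050291 = 19.3788
Market kr 19.91 > fair 19.3788: forward overpriced → cash-and-carry (borrow at r, buy the stock and collect the dividends, short the forward).
Profit at T = |F_mkt − F*| = |19.91 − 19.3788| = kr 0.53 per share

kr 0.53 per share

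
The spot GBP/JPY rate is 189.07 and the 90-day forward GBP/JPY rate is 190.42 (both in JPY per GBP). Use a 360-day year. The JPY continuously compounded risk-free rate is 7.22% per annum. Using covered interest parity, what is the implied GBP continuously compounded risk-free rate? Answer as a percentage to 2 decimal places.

F = S·e^((r_JPY − r_GBP)T) ⇒ r_GBP = r_JPY − ln(F/S)/T
ln(190.42/189.07) = 0.007115; /(90/360) = 0.028460
r_GBP = 0.0722 − 0.028460 = 0.043740
r_GBP = 4.37%

4.37%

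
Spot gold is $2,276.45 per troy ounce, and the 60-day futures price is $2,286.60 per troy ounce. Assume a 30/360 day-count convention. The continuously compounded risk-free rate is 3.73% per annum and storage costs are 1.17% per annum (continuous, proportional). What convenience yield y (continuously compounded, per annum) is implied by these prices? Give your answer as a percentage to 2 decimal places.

F = S·e^((r+u−y)T) ⇒ (r+u−y) = ln(F/S)/T
ln(2286.60/2276.45) = 0.004449; /T ⇒ 0.026694
y = r + u − ln(F/S)/T = 0.0373 + 0.0117 − 0.026694 = 0.022306
y = 2.23%

2.23%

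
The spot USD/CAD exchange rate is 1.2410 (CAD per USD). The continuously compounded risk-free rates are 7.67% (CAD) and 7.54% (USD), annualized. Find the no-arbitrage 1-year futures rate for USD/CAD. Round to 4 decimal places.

F = S·e^((r_CAD − r_USD)T) = 1.2410 · e^((0.0767 − 0.0754) × 1)
= 1.2410 · e^0.001300 = 1.2410 × 1.001301
F = 1.2426 CAD per USD

1.2426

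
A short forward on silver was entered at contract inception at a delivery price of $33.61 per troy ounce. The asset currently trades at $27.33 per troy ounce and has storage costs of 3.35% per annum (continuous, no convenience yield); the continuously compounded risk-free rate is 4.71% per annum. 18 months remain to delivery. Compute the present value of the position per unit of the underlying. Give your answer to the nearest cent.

Current fair forward for the remaining 18 months: F = S·e^((r + u)·T), (r + u) = 0.0471 + 0.0335 = 0.0806
F = 27.33 · e^(0.0806 × 18/12) = 27.33 × 1.128512 = 30.8422
Value of long forward = (F − K)·e^(−rT) = (30.8422 − 33.61) · e^(−0.0471·18/12)
= -2.7678 × 0.931788 = -2.58
Short position value = −(long value) = $2.58

$2.58 per troy ounce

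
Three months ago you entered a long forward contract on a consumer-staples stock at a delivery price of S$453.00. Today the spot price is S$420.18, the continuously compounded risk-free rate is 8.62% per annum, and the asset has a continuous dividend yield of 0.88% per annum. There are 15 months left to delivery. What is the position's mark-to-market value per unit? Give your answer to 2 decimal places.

S$8.86

Current fair forward for the remaining 15 months: F = S·e^((r − q)·T), (r − q) = 0.0862 − 0.0088 = 0.0774
F = 420.18 · e^(0.0774 × 15/12) = 420.18 × 1.101585 = 462.8640
Value of long forward = (F − K)·e^(−rT) = (462.8640 − 453.00) · e^(−0.0862·15/12)
= 9.8640 × 0.897852 = 8.86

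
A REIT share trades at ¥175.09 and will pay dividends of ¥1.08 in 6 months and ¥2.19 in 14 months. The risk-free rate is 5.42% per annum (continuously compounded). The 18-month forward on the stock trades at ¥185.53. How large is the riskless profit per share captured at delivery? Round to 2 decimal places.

¥1.02 per share

PV(dividends) I = 1.08·e^(−0.0542·6/12) + 2.19·e^(−0.0542·14/12) = 3.1069
Fair forward F* = (S − I)·e^(rT) = (175.09 − 3.1069)·e^0.081300 = 171.9831 × 1.084696 = 186.5494
Market ¥185.53 < fair 186.5494: forward underpriced → reverse cash-and-carry (short the stock, invest proceeds at r, pay the dividends, go long the forward).
Profit at T = |F_mkt − F*| = |185.53 − 186.5494| = ¥1.02 per share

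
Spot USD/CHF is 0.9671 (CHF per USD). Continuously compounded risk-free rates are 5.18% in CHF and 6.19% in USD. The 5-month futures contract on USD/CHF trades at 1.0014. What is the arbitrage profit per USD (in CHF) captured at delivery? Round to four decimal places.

Fair futures: F* = S·e^(carry·T), with carry = (r_CHF − r_USD) = 0.0518 − 0.0619 = -0.0101
F* = 0.9671 · e^(-0.0101 × 5/12) = 0.9671 · e^-0.004208 = 0.9671 × 0.995801 = 0.9630
Market 1.0014 > fair 0.9630: forward overpriced → cash-and-carry (buy spot, short the forward).
At maturity, profit = |F_mkt − F*| = |1.0014 − 0.9630| = 0.0384 per USD (in CHF)

0.0384 per USD (in CHF)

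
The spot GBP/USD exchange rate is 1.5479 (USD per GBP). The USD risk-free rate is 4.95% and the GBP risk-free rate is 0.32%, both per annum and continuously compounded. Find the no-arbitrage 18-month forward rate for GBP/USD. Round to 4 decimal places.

F = S·e^((r_USD − r_GBP)T) = 1.5479 · e^((0.0495 − 0.0032) × 18/12)
= 1.5479 · e^0.069450 = 1.5479 × 1.071918
F = 1.6592 USD per GBP

1.6592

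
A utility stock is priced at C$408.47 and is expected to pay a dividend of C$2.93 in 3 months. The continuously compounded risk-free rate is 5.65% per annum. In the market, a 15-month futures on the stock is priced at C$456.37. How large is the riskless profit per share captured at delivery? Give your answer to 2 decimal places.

PV(dividends) I = 2.93·e^(−0.0565·3/12) = 2.8889
Fair futures F* = (S − I)·e^(rT) = (408.47 − 2.8889)·e^0.070625 = 405.5811 × 1.073179 = 435.2611
Market C$456.37 > fair 435.2611: forward overpriced → cash-and-carry (borrow at r, buy the stock and collect the dividends, short the forward).
Profit at T = |F_mkt − F*| = |456.37 − 435.2611| = C$21.11 per share

C$21.11 per share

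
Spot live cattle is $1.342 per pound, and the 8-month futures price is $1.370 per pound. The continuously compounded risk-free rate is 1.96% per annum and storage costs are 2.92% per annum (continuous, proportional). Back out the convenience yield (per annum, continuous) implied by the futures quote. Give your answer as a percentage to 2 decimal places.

F = S·e^((r+u−y)T) ⇒ (r+u−y) = ln(F/S)/T
ln(1.370/1.342) = 0.020650; /T ⇒ 0.030975
y = r + u − ln(F/S)/T = 0.0196 + 0.0292 − 0.030975 = 0.017825
y = 1.78%

1.78%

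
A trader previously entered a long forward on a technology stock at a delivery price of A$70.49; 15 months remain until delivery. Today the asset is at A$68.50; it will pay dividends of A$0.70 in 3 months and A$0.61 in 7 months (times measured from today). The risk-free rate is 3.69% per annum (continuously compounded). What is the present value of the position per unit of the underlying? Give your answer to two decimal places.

-A$0.10

PV(remaining dividends) I = 0.70·e^(−0.0369·3/12) + 0.61·e^(−0.0369·7/12) = 1.2906
Current forward F = (S − I)·e^(rT) = (68.50 − 1.2906)·e^(0.0369·15/12) = 67.2094 × 1.047205 = 70.3820
Value (long) = (F − K)·e^(−rT) = (70.3820 − 70.49) × 0.954923 = -0.1031
Value = -A$0.10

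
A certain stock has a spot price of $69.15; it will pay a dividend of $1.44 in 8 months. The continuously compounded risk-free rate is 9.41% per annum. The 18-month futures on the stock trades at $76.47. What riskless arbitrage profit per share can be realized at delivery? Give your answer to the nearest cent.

PV(dividends) I = 1.44·e^(−0.0941·8/12) = 1.3524
Fair futures F* = (S − I)·e^(rT) = (69.15 − 1.3524)·e^0.141150 = 67.7976 × 1.151597 = 78.0755
Market $76.47 < fair 78.0755: forward underpriced → reverse cash-and-carry (short the stock, invest proceeds at r, pay the dividends, go long the forward).
Profit at T = |F_mkt − F*| = |76.47 − 78.0755| = $1.61 per share

$1.61 per share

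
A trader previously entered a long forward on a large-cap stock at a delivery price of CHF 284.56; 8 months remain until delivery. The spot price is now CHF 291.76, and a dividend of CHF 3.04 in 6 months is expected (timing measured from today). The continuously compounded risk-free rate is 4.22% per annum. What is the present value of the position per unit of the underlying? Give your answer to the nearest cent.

PV(remaining dividends) I = 3.04·e^(−0.0422·6/12) = 2.9765
Current forward F = (S − I)·e^(rT) = (291.76 − 2.9765)·e^(0.0422·8/12) = 288.7835 × 1.028533 = 297.0234
Value (long) = (F − K)·e^(−rT) = (297.0234 − 284.56) × 0.972259 = 12.1177
Value = CHF 12.12

CHF 12.12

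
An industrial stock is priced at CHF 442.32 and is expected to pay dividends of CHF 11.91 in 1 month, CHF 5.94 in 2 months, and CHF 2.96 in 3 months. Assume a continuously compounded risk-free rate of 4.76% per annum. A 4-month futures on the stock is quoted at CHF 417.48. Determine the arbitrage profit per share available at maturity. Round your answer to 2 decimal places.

CHF 10.90 per share

PV(dividends) I = 11.91·e^(−0.0476·1/12) + 5.94·e^(−0.0476·2/12) + 2.96·e^(−0.0476·3/12) = 20.6809
Fair futures F* = (S − I)·e^(rT) = (442.32 − 20.6809)·e^0.015867 = 421.6391 × 1.015994 = 428.3828
Market CHF 417.48 < fair 428.3828: forward underpriced → reverse cash-and-carry (short the stock, invest proceeds at r, pay the dividends, go long the forward).
Profit at T = |F_mkt − F*| = |417.48 − 428.3828| = CHF 10.90 per share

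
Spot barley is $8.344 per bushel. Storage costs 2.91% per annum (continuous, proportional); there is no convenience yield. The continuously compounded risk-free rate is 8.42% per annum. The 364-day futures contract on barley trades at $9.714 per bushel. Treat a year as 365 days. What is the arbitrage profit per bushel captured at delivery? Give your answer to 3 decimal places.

$0.372 per bushel

Fair futures: F* = S·e^(carry·T), with carry = (r + u) = 0.0842 + 0.0291 = 0.1133
F* = 8.344 · e^(0.1133 × 364/365) = 8.344 · e^0.112990 = 8.344 × 1.119621 = $9.3421
Market $9.714 > fair $9.3421: forward overpriced → cash-and-carry (buy spot, short the forward).
At maturity, profit = |F_mkt − F*| = |9.714 − 9.3421| = $0.372 per bushel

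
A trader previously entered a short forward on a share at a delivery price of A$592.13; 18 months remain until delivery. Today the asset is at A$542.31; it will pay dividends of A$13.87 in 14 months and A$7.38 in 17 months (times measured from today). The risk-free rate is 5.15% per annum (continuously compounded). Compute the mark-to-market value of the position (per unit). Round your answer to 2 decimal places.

PV(remaining dividends) I = 13.87·e^(−0.0515·14/12) + 7.38·e^(−0.0515·17/12) = 19.9219
Current forward F = (S − I)·e^(rT) = (542.31 − 19.9219)·e^(0.0515·18/12) = 522.3881 × 1.080312 = 564.3421
Value (long) = (F − K)·e^(−rT) = (564.3421 − 592.13) × 0.925658 = -25.7221
Short position value = −(long value) = A$25.72

A$25.72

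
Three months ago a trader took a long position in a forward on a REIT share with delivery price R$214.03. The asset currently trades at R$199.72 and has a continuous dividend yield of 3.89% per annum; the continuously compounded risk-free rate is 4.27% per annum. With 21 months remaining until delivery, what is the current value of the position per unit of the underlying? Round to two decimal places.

Current fair forward for the remaining 21 months: F = S·e^((r − q)·T), (r − q) = 0.0427 − 0.0389 = 0.0038
F = 199.72 · e^(0.0038 × 21/12) = 199.72 × 1.006672 = 201.0525
Value of long forward = (F − K)·e^(−rT) = (201.0525 − 214.03) · e^(−0.0427·21/12)
= -12.9775 × 0.927999 = -12.04

-R$12.04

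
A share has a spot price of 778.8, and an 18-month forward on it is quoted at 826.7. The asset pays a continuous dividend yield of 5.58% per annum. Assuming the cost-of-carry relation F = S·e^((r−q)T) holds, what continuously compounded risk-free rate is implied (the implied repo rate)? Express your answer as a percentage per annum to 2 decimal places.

From F = S·e^((r−q)T): (r − q) = ln(F/S)/T
ln(826.7/778.8) = ln(1.061505) = 0.059688
(r − q) = 0.059688 / (18/12) = 0.039792
r = ln(F/S)/T + q = 0.039792 + 0.0558 = 0.095592
r = 9.56%

9.56%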